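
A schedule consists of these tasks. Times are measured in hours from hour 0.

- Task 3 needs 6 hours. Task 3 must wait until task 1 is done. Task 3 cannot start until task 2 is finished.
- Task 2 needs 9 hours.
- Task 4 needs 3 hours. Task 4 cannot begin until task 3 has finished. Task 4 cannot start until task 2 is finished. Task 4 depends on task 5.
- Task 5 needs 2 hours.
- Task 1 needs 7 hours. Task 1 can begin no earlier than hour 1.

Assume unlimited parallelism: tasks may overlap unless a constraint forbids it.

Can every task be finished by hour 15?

Task 5 has no prerequisites, so it starts at hour 0 and finishes at hour 2.
Nothing blocks task 2, so it runs from hour 0 to hour 9.
After its own release at hour 1, task 1 can start at hour 1 and finishes at hour 8.
For task 3: task 1 (finishes hour 8); task 2 (finishes hour 9). Taking the maximum gives a start of hour 9, and it finishes at 9 + 6 = hour 15.
Task 4 cannot start until task 3 (finishes hour 15); task 2 (finishes hour 9); task 5 (finishes hour 2). The controlling bound is hour 15, so task 4 finishes at 15 + 3 = hour 18.
The earliest everything can be done is hour 18, which is after the deadline of 15, so it is not possible.

No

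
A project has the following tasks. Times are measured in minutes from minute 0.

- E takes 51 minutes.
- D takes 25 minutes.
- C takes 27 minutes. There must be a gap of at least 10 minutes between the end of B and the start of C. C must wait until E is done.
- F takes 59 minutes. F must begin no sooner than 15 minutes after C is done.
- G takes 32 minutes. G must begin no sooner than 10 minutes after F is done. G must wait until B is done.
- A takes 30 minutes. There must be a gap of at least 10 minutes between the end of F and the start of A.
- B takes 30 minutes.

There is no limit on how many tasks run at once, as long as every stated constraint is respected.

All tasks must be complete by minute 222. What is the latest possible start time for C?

79

To finish by minute 222, A (duration 30) must start no later than minute 192.
To finish by minute 222, G (duration 32) must start no later than minute 190.
F has several dependents: A (must start by minute 192, minus 10-minute gap → minute 182); G (must start by minute 190, minus 10-minute gap → minute 180). The earliest of those limits is minute 180, so F must start by 180 − 59 = minute 121.
C feeds into F (must start by minute 121, minus 15-minute gap → minute 106); so C must finish by minute 106 and therefore start by minute 79.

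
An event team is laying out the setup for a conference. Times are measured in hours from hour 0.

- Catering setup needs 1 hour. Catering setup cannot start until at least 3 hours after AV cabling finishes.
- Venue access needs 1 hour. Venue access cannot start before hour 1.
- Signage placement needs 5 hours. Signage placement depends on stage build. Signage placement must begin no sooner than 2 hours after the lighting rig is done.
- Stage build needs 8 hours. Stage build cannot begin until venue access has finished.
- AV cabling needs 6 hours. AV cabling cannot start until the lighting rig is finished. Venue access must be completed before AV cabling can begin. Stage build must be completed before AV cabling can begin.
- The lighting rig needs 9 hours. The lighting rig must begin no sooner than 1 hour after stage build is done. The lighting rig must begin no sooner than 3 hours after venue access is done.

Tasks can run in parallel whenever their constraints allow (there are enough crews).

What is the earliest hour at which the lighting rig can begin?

Venue access waits on its own release at hour 1, so it starts at hour 1 and finishes at 1 + 1 = hour 2.
Stage build cannot begin until venue access (finishes hour 2). It runs from hour 2 to 2 + 8 = hour 10.
The lighting rig waits on stage build (finishes hour 10, plus 1-hour gap → hour 11); venue access (finishes hour 2, plus 3-hour gap → hour 5). The latest of these is hour 11, which is the earliest the lighting rig can start.

11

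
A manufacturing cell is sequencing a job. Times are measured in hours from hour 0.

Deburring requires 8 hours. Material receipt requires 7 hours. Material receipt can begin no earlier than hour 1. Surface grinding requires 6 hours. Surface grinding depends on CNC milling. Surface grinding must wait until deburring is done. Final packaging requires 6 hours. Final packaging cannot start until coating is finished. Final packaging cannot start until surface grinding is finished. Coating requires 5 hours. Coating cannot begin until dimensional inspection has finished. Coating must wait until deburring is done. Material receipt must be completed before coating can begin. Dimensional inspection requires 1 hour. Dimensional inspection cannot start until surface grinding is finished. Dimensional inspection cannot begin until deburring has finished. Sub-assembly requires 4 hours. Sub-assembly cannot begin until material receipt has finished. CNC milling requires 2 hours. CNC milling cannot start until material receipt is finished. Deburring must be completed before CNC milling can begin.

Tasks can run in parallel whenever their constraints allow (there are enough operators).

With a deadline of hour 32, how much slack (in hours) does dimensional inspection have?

Deburring can start immediately at hour 0; it finishes at hour 8.
Material receipt waits on its own release at hour 1, so it starts at hour 1 and finishes at 1 + 7 = hour 8.
CNC milling has to wait for material receipt (finishes hour 8); deburring (finishes hour 8). The latest of these is hour 8, so CNC milling runs hour 8 to 8 + 2 = hour 10.
Surface grinding cannot start until CNC milling (finishes hour 10); deburring (finishes hour 8). The controlling bound is hour 10, so surface grinding finishes at 10 + 6 = hour 16.
For dimensional inspection: surface grinding (finishes hour 16); deburring (finishes hour 8). Taking the maximum gives a start of hour 16, and it finishes at 16 + 1 = hour 17.

Working backward from the deadline:
Nothing follows final packaging; the deadline of hour 32 is its only limit. It must start by 32 − 6 = hour 26.
Coating has to be done before final packaging (must start by hour 26). That means finishing by hour 26, i.e. starting by 26 − 5 = hour 21.
Dimensional inspection has to be done before coating (must start by hour 21). That means finishing by hour 21, i.e. starting by 21 − 1 = hour 20.
So dimensional inspection can start as early as hour 16 and as late as hour 20, giving 20 − 16 = 4 hours of slack.

4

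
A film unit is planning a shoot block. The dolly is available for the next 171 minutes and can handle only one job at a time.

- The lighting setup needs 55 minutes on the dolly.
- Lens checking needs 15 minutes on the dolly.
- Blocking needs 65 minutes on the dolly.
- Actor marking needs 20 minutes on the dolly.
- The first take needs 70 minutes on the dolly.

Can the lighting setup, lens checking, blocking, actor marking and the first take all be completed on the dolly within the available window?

No

Running back to back, the jobs need 55 + 15 + 65 + 20 + 70 = 225 minutes on the dolly.
Since 225 > 171, they cannot all fit.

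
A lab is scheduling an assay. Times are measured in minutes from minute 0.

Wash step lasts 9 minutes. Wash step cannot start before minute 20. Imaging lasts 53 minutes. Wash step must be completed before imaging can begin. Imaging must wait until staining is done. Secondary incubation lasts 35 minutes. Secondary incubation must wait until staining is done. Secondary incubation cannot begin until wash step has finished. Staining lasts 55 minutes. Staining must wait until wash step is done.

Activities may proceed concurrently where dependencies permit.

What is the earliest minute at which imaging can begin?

Wash step cannot begin until its own release at minute 20. It runs from minute 20 to 20 + 9 = minute 29.
Staining waits on wash step (finishes minute 29), so it starts at minute 29 and finishes at 29 + 55 = minute 84.
Imaging waits on wash step (finishes minute 29); staining (finishes minute 84). The latest of these is minute 84, which is the earliest imaging can start.

84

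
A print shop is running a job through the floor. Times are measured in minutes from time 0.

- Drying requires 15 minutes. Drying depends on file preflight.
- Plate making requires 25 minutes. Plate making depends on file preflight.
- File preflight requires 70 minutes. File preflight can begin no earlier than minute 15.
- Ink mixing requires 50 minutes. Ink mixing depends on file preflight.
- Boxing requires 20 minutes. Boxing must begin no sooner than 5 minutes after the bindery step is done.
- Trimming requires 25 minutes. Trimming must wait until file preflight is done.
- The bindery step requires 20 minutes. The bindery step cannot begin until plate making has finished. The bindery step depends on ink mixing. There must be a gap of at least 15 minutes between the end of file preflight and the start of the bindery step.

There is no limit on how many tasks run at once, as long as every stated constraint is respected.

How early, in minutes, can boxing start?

File preflight cannot begin until its own release at minute 15. It runs from minute 15 to 15 + 70 = minute 85.
After file preflight (finishes minute 85), ink mixing can start at minute 85 and finishes at minute 135.
Plate making waits on file preflight (finishes minute 85), so it starts at minute 85 and finishes at 85 + 25 = minute 110.
The bindery step needs all of plate making (finishes minute 110); ink mixing (finishes minute 135); file preflight (finishes minute 85, plus 15-minute gap → minute 100). That puts its earliest start at minute 135; it finishes at 135 + 20 = minute 155.
Boxing waits on the bindery step (finishes minute 155, plus 5-minute gap → minute 160), so the earliest it can start is minute 160.

160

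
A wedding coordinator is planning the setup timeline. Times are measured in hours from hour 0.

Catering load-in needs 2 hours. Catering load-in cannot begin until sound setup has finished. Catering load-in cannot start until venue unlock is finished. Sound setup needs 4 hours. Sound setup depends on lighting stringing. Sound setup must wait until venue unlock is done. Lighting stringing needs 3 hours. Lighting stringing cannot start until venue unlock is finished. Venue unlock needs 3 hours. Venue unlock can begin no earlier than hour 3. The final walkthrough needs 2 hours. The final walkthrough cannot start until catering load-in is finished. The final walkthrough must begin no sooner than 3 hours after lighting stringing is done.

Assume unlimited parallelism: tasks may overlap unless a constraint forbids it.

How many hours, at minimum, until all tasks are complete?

Venue unlock waits on its own release at hour 3, so it starts at hour 3 and finishes at 3 + 3 = hour 6.
Lighting stringing cannot begin until venue unlock (finishes hour 6). It runs from hour 6 to 6 + 3 = hour 9.
Sound setup cannot start until lighting stringing (finishes hour 9); venue unlock (finishes hour 6). The controlling bound is hour 9, so sound setup finishes at 9 + 4 = hour 13.
Catering load-in has to wait for sound setup (finishes hour 13); venue unlock (finishes hour 6). The latest of these is hour 13, so catering load-in runs hour 13 to 13 + 2 = hour 15.
The final walkthrough has to wait for catering load-in (finishes hour 15); lighting stringing (finishes hour 9, plus 3-hour gap → hour 12). The latest of these is hour 15, so the final walkthrough runs hour 15 to 15 + 2 = hour 17.
All tasks are finished once the last one completes. Finish times: Venue unlock at 6, Lighting stringing at 9, Sound setup at 13, Catering load-in at 15, The final walkthrough at 17. The latest is hour 17.

17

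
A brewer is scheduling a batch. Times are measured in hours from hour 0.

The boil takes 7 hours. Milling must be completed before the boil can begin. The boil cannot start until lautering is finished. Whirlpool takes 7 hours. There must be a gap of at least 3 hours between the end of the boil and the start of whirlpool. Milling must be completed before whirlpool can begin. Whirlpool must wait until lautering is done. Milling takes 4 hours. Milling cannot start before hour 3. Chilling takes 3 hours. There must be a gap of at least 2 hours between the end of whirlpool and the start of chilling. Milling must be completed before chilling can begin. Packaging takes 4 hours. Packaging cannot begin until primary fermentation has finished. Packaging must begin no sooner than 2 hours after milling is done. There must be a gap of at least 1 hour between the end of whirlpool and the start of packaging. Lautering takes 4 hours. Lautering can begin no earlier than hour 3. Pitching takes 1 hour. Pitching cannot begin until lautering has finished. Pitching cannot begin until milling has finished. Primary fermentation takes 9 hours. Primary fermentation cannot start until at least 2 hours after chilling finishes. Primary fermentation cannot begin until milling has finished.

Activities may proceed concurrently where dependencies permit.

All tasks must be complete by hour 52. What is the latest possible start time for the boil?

15

Packaging must finish by hour 52; it takes 4 hours, so it must start by 52 − 4 = hour 48.
Primary fermentation must finish before packaging (must start by hour 48). With a 9-hour duration, primary fermentation must start by 48 − 9 = hour 39.
Chilling has to be done before primary fermentation (must start by hour 39, minus 2-hour gap → hour 37). That means finishing by hour 37, i.e. starting by 37 − 3 = hour 34.
Whirlpool must finish in time for chilling (must start by hour 34, minus 2-hour gap → hour 32); packaging (must start by hour 48, minus 1-hour gap → hour 47). The tightest is hour 32, so whirlpool must start by 32 − 7 = hour 25.
The boil must finish before whirlpool (must start by hour 25, minus 3-hour gap → hour 22). With a 7-hour duration, the boil must start by 22 − 7 = hour 15.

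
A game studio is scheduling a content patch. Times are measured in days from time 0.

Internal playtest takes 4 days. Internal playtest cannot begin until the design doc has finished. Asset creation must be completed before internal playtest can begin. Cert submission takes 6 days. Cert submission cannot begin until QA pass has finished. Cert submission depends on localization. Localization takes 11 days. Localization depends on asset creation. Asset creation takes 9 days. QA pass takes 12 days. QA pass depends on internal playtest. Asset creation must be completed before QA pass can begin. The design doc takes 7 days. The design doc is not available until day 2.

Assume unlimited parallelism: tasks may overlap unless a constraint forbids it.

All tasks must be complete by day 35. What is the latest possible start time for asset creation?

4

Cert submission has no dependents, so it just needs to finish by day 35. Starting by 35 − 6 = day 29 achieves that.
QA pass must finish before cert submission (must start by day 29). With a 12-day duration, QA pass must start by 29 − 12 = day 17.
Internal playtest must finish before QA pass (must start by day 17). With a 4-day duration, internal playtest must start by 17 − 4 = day 13.
Localization has to be done before cert submission (must start by day 29). That means finishing by day 29, i.e. starting by 29 − 11 = day 18.
Asset creation has several dependents: internal playtest (must start by day 13); localization (must start by day 18); QA pass (must start by day 17). The earliest of those limits is day 13, so asset creation must start by 13 − 9 = day 4.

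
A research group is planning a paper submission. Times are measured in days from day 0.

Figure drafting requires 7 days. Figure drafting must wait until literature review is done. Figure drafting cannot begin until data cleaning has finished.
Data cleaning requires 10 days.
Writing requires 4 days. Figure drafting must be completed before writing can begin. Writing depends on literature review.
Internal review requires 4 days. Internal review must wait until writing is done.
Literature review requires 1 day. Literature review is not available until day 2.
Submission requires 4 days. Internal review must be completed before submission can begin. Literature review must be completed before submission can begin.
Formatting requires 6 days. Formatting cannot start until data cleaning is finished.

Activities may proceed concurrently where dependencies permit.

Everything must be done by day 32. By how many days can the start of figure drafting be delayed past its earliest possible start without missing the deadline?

Nothing blocks data cleaning, so it runs from day 0 to day 10.
After its own release at day 2, literature review can start at day 2 and finishes at day 3.
Figure drafting cannot start until literature review (finishes day 3); data cleaning (finishes day 10). The controlling bound is day 10, so figure drafting finishes at 10 + 7 = day 17.

Working backward from the deadline:
Submission must finish by day 32; it takes 4 days, so it must start by 32 − 4 = day 28.
Internal review feeds into submission (must start by day 28); so internal review must finish by day 28 and therefore start by day 24.
Writing feeds into internal review (must start by day 24); so writing must finish by day 24 and therefore start by day 20.
Figure drafting feeds into writing (must start by day 20); so figure drafting must finish by day 20 and therefore start by day 13.
So figure drafting can start as early as day 10 and as late as day 13, giving 13 − 10 = 3 days of slack.

3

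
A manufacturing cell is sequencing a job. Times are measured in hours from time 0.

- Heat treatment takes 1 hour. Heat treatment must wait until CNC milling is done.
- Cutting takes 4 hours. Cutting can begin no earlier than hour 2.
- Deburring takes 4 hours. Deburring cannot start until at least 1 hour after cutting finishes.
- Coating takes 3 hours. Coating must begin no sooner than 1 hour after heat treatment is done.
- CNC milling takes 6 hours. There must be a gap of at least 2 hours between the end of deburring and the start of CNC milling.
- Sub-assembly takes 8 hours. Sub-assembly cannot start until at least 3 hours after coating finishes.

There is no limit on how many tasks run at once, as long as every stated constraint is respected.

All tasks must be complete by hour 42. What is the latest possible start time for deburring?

To finish by hour 42, sub-assembly (duration 8) must start no later than hour 34.
Coating feeds into sub-assembly (must start by hour 34, minus 3-hour gap → hour 31); so coating must finish by hour 31 and therefore start by hour 28.
Since coating (must start by hour 28, minus 1-hour gap → hour 27) depends on it, heat treatment must finish by hour 27. Backing off its 1-hour duration gives a latest start of hour 26.
CNC milling has to be done before heat treatment (must start by hour 26). That means finishing by hour 26, i.e. starting by 26 − 6 = hour 20.
Deburring feeds into CNC milling (must start by hour 20, minus 2-hour gap → hour 18); so deburring must finish by hour 18 and therefore start by hour 14.

14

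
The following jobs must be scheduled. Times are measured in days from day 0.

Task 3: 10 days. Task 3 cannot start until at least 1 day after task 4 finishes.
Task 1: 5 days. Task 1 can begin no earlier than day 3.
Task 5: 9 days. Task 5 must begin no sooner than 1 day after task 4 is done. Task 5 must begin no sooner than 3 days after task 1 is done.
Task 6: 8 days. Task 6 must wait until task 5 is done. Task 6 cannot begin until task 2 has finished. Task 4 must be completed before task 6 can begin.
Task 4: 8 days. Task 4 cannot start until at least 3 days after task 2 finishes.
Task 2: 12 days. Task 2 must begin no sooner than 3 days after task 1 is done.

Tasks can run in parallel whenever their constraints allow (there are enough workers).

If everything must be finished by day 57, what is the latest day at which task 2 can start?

Task 3 must finish by day 57; it takes 10 days, so it must start by 57 − 10 = day 47.
Task 6 has no dependents, so it just needs to finish by day 57. Starting by 57 − 8 = day 49 achieves that.
Since task 6 (must start by day 49) depends on it, task 5 must finish by day 49. Backing off its 9-day duration gives a latest start of day 40.
For task 4: task 3 (must start by day 47, minus 1-day gap → day 46); task 5 (must start by day 40, minus 1-day gap → day 39); task 6 (must start by day 49). The most restrictive is day 39; with an 8-day duration, task 4 must start by day 31.
Task 2 feeds task 4 (must start by day 31, minus 3-day gap → day 28); task 6 (must start by day 49). Taking the minimum, task 2 must finish by day 28 and start by 28 − 12 = day 16.

16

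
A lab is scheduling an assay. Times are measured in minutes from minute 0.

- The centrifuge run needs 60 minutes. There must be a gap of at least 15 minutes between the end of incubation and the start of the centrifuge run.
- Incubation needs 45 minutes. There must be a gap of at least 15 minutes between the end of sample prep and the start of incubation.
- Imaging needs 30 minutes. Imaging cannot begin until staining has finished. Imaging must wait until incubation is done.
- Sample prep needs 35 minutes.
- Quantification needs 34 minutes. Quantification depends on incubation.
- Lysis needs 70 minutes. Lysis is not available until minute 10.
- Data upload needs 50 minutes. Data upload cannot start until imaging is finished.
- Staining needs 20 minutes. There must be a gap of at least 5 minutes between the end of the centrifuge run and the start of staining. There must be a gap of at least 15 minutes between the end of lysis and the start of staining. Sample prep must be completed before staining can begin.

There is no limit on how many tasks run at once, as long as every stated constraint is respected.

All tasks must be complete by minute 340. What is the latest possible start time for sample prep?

Data upload has no dependents, so it just needs to finish by minute 340. Starting by 340 − 50 = minute 290 achieves that.
Imaging feeds into data upload (must start by minute 290); so imaging must finish by minute 290 and therefore start by minute 260.
Since imaging (must start by minute 260) depends on it, staining must finish by minute 260. Backing off its 20-minute duration gives a latest start of minute 240.
The centrifuge run feeds into staining (must start by minute 240, minus 5-minute gap → minute 235); so the centrifuge run must finish by minute 235 and therefore start by minute 175.
To finish by minute 340, quantification (duration 34) must start no later than minute 306.
Incubation has several dependents: the centrifuge run (must start by minute 175, minus 15-minute gap → minute 160); imaging (must start by minute 260); quantification (must start by minute 306). The earliest of those limits is minute 160, so incubation must start by 160 − 45 = minute 115.
Sample prep has several dependents: incubation (must start by minute 115, minus 15-minute gap → minute 100); staining (must start by minute 240). The earliest of those limits is minute 100, so sample prep must start by 100 − 35 = minute 65.

65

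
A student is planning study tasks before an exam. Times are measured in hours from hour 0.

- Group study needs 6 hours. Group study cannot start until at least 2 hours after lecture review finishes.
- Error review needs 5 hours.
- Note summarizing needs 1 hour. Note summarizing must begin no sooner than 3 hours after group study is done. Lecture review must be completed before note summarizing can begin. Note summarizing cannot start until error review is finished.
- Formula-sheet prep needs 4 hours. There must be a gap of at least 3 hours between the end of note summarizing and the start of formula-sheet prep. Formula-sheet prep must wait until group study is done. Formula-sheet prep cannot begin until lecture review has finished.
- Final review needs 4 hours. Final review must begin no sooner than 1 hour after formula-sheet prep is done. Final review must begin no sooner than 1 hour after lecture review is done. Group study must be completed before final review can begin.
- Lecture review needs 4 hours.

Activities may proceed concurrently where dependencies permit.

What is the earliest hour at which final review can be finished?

Nothing blocks error review, so it runs from hour 0 to hour 5.
Lecture review can start immediately at hour 0; it finishes at hour 4.
Group study waits on lecture review (finishes hour 4, plus 2-hour gap → hour 6), so it starts at hour 6 and finishes at 6 + 6 = hour 12.
Note summarizing has to wait for group study (finishes hour 12, plus 3-hour gap → hour 15); lecture review (finishes hour 4); error review (finishes hour 5). The latest of these is hour 15, so note summarizing runs hour 15 to 15 + 1 = hour 16.
Formula-sheet prep has to wait for note summarizing (finishes hour 16, plus 3-hour gap → hour 19); group study (finishes hour 12); lecture review (finishes hour 4). The latest of these is hour 19, so formula-sheet prep runs hour 19 to 19 + 4 = hour 23.
Final review cannot start until formula-sheet prep (finishes hour 23, plus 1-hour gap → hour 24); lecture review (finishes hour 4, plus 1-hour gap → hour 5); group study (finishes hour 12). The controlling bound is hour 24, so final review finishes at 24 + 4 = hour 28.

28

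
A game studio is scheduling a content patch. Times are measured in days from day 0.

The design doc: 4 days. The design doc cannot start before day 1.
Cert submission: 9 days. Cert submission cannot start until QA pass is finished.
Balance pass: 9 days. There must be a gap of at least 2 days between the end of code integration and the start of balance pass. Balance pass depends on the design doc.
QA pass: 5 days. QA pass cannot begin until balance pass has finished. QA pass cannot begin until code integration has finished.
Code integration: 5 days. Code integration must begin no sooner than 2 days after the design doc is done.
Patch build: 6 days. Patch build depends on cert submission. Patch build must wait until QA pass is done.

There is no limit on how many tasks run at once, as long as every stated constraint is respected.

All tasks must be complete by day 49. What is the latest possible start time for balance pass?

20

Nothing follows patch build; the deadline of day 49 is its only limit. It must start by 49 − 6 = day 43.
Cert submission feeds into patch build (must start by day 43); so cert submission must finish by day 43 and therefore start by day 34.
QA pass feeds cert submission (must start by day 34); patch build (must start by day 43). Taking the minimum, QA pass must finish by day 34 and start by 34 − 5 = day 29.
Since QA pass (must start by day 29) depends on it, balance pass must finish by day 29. Backing off its 9-day duration gives a latest start of day 20.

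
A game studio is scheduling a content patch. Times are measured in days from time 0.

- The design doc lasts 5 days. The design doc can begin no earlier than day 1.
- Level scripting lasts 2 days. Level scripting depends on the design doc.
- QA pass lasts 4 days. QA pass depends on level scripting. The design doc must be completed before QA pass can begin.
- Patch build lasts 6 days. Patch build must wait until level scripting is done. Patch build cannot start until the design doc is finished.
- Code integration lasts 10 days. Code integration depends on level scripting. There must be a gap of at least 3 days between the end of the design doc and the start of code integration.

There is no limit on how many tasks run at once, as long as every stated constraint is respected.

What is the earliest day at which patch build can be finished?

After its own release at day 1, the design doc can start at day 1 and finishes at day 6.
Level scripting cannot begin until the design doc (finishes day 6). It runs from day 6 to 6 + 2 = day 8.
Patch build cannot start until level scripting (finishes day 8); the design doc (finishes day 6). The controlling bound is day 8, so patch build finishes at 8 + 6 = day 14.

14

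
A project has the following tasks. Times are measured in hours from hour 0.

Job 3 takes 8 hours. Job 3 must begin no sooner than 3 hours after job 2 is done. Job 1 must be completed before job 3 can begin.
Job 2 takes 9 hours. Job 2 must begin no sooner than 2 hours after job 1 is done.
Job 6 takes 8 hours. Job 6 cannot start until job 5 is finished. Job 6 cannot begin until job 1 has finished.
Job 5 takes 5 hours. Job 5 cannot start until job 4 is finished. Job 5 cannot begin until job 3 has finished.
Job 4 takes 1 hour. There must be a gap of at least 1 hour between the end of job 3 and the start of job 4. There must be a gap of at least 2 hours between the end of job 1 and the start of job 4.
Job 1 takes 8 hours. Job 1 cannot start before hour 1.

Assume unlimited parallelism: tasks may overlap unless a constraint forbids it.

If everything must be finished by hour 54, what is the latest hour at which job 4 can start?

Nothing follows job 6; the deadline of hour 54 is its only limit. It must start by 54 − 8 = hour 46.
Since job 6 (must start by hour 46) depends on it, job 5 must finish by hour 46. Backing off its 5-hour duration gives a latest start of hour 41.
Since job 5 (must start by hour 41) depends on it, job 4 must finish by hour 41. Backing off its 1-hour duration gives a latest start of hour 40.

40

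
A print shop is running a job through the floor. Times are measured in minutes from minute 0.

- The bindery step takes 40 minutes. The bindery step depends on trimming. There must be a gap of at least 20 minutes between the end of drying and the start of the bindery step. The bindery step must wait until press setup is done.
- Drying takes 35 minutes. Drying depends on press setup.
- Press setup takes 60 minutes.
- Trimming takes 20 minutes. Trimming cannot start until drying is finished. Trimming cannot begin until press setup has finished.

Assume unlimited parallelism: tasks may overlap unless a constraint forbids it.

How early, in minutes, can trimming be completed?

115

Press setup can start immediately at minute 0; it finishes at minute 60.
Drying cannot begin until press setup (finishes minute 60). It runs from minute 60 to 60 + 35 = minute 95.
Trimming needs all of drying (finishes minute 95); press setup (finishes minute 60). That puts its earliest start at minute 95; it finishes at 95 + 20 = minute 115.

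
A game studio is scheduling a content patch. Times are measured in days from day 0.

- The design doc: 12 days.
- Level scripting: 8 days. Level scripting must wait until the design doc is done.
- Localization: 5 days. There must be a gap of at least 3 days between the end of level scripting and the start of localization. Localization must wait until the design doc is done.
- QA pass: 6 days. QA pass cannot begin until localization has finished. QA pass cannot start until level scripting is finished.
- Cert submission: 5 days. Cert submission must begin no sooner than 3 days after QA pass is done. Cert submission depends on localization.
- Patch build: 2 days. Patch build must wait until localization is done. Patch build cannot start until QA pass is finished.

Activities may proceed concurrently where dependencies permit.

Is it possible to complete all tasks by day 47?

The design doc can start immediately at day 0; it finishes at day 12.
After the design doc (finishes day 12), level scripting can start at day 12 and finishes at day 20.
Localization needs all of level scripting (finishes day 20, plus 3-day gap → day 23); the design doc (finishes day 12). That puts its earliest start at day 23; it finishes at 23 + 5 = day 28.
QA pass needs all of localization (finishes day 28); level scripting (finishes day 20). That puts its earliest start at day 28; it finishes at 28 + 6 = day 34.
Patch build has to wait for localization (finishes day 28); QA pass (finishes day 34). The latest of these is day 34, so patch build runs day 34 to 34 + 2 = day 36.
Cert submission needs all of QA pass (finishes day 34, plus 3-day gap → day 37); localization (finishes day 28). That puts its earliest start at day 37; it finishes at 37 + 5 = day 42.
Every task is finished by day 42, which is no later than the deadline of 47, so the schedule is feasible.

Yes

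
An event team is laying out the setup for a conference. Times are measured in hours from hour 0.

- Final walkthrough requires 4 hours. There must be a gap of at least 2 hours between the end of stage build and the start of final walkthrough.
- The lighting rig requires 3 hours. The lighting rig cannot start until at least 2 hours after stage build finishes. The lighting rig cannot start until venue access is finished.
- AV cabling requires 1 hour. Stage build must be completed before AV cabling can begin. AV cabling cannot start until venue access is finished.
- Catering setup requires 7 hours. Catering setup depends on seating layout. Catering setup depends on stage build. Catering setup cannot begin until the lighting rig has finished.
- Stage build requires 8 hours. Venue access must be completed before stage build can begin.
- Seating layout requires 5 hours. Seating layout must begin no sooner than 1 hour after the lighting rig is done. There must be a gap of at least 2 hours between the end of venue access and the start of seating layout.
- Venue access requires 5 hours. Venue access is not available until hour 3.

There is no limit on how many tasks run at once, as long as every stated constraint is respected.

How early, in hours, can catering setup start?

Venue access cannot begin until its own release at hour 3. It runs from hour 3 to 3 + 5 = hour 8.
Stage build cannot begin until venue access (finishes hour 8). It runs from hour 8 to 8 + 8 = hour 16.
The lighting rig cannot start until stage build (finishes hour 16, plus 2-hour gap → hour 18); venue access (finishes hour 8). The controlling bound is hour 18, so the lighting rig finishes at 18 + 3 = hour 21.
Seating layout has to wait for the lighting rig (finishes hour 21, plus 1-hour gap → hour 22); venue access (finishes hour 8, plus 2-hour gap → hour 10). The latest of these is hour 22, so seating layout runs hour 22 to 22 + 5 = hour 27.
Catering setup waits on seating layout (finishes hour 27); stage build (finishes hour 16); the lighting rig (finishes hour 21). The latest of these is hour 27, which is the earliest catering setup can start.

27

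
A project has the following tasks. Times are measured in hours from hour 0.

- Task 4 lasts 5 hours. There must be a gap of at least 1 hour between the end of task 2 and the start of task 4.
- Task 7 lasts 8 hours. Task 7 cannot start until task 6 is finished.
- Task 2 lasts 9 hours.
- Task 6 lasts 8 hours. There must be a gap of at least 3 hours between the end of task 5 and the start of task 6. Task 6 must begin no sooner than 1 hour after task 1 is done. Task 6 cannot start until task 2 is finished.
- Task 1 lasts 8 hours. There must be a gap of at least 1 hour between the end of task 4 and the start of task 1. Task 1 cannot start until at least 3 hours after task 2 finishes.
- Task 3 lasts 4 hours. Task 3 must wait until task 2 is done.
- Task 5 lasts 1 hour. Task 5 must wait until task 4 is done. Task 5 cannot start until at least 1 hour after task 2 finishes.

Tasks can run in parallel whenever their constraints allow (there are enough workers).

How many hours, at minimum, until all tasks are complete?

Nothing blocks task 2, so it runs from hour 0 to hour 9.
Task 4 waits on task 2 (finishes hour 9, plus 1-hour gap → hour 10), so it starts at hour 10 and finishes at 10 + 5 = hour 15.
For task 5: task 4 (finishes hour 15); task 2 (finishes hour 9, plus 1-hour gap → hour 10). Taking the maximum gives a start of hour 15, and it finishes at 15 + 1 = hour 16.
Task 1 needs all of task 4 (finishes hour 15, plus 1-hour gap → hour 16); task 2 (finishes hour 9, plus 3-hour gap → hour 12). That puts its earliest start at hour 16; it finishes at 16 + 8 = hour 24.
Task 6 needs all of task 5 (finishes hour 16, plus 3-hour gap → hour 19); task 1 (finishes hour 24, plus 1-hour gap → hour 25); task 2 (finishes hour 9). That puts its earliest start at hour 25; it finishes at 25 + 8 = hour 33.
Task 7 cannot begin until task 6 (finishes hour 33). It runs from hour 33 to 33 + 8 = hour 41.
Task 3 waits on task 2 (finishes hour 9), so it starts at hour 9 and finishes at 9 + 4 = hour 13.
All tasks are finished once the last one completes. Finish times: Task 1 at 24, Task 2 at 9, Task 3 at 13, Task 4 at 15, Task 5 at 16, Task 6 at 33, Task 7 at 41. The latest is hour 41.

41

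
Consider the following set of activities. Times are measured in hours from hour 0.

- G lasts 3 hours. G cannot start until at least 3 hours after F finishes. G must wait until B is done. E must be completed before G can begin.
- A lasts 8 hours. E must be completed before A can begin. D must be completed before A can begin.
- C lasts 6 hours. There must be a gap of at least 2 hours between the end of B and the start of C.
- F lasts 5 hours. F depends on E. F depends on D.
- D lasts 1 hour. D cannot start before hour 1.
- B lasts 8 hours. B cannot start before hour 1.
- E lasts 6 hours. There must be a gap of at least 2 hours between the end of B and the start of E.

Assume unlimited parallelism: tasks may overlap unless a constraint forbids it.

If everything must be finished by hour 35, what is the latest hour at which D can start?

Nothing follows A; the deadline of hour 35 is its only limit. It must start by 35 − 8 = hour 27.
G must finish by hour 35; it takes 3 hours, so it must start by 35 − 3 = hour 32.
Since G (must start by hour 32, minus 3-hour gap → hour 29) depends on it, F must finish by hour 29. Backing off its 5-hour duration gives a latest start of hour 24.
For D: A (must start by hour 27); F (must start by hour 24). The most restrictive is hour 24; with a 1-hour duration, D must start by hour 23.

23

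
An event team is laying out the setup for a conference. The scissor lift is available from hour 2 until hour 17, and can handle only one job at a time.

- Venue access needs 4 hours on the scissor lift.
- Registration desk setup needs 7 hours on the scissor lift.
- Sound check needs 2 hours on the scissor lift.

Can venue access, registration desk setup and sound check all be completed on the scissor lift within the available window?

The scissor lift window is 17 − 2 = 15 hours.
Running back to back, the jobs need 4 + 7 + 2 = 13 hours on the scissor lift.
Since 13 ≤ 15, they fit within the window.

Yes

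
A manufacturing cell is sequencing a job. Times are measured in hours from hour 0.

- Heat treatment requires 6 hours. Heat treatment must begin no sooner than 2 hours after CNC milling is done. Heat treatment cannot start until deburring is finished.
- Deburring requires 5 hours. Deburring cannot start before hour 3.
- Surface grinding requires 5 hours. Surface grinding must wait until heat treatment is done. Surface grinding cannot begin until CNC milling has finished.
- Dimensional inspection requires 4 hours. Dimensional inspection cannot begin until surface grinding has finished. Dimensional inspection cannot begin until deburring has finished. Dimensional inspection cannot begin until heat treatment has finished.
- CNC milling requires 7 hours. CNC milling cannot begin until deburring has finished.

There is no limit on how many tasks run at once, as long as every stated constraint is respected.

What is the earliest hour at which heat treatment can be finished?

23

Deburring waits on its own release at hour 3, so it starts at hour 3 and finishes at 3 + 5 = hour 8.
CNC milling waits on deburring (finishes hour 8), so it starts at hour 8 and finishes at 8 + 7 = hour 15.
Heat treatment has to wait for CNC milling (finishes hour 15, plus 2-hour gap → hour 17); deburring (finishes hour 8). The latest of these is hour 17, so heat treatment runs hour 17 to 17 + 6 = hour 23.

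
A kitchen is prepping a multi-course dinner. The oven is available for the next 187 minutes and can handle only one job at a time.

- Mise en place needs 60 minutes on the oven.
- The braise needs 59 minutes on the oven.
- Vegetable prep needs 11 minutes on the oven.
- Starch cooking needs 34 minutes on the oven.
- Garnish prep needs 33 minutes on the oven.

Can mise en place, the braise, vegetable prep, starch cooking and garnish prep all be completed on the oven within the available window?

No

Running back to back, the jobs need 60 + 59 + 11 + 34 + 33 = 197 minutes on the oven.
Since 197 > 187, they cannot all fit.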